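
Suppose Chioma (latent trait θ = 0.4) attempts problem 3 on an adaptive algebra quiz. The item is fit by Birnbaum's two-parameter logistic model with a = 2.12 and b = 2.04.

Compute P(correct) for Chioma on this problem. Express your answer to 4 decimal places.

P(θ) = 1 / (1 + exp(−a(θ − b)))
Exponent: 2.12 × (0.4 − 2.04) = -3.4768
1/(1 + e^{3.4768}) = 0.0300

0.0300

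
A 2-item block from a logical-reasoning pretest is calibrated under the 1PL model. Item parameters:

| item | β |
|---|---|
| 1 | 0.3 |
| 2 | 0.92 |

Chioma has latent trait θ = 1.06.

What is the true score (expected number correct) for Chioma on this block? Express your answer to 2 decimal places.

P(θ) = 1 / (1 + exp(−(θ − β)))
P_1 = 1/(1+e^{-0.7600}) = 0.6814
P_2 = 1/(1+e^{-0.1400}) = 0.5349
E[score] = 0.6814 + 0.5349 = 1.2163

1.22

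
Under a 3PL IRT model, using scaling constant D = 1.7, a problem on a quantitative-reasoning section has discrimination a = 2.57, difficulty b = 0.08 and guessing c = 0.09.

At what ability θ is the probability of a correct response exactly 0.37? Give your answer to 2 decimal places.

-0.11

P(θ) = c + (1 − c) · 1 / (1 + exp(−D·a(θ − b)))
Remove guessing floor: (0.37 − 0.09)/(1 − 0.09) = 0.3077
logit = ln(0.3077/0.6923) = -0.8109
θ = b + logit/(1.7·a) = 0.08 + (-0.8109)/4.3690 = -0.1056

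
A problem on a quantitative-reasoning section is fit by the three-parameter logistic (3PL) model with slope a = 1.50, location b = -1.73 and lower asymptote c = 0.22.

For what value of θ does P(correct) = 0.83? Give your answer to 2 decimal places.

P(θ) = c + (1 − c) · 1 / (1 + exp(−a(θ − b)))
Remove guessing floor: (0.83 − 0.22)/(1 − 0.22) = 0.7821
logit = ln(0.7821/0.2179) = 1.2777
θ = b + logit/(a) = -1.73 + 1.2777/1.5000 = -0.8782

-0.88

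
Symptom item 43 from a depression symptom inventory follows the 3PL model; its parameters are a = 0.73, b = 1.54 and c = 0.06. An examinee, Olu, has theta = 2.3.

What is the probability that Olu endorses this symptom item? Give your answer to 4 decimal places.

0.6571

P(theta) = c + (1 − c) · 1 / (1 + exp(−a(theta − b)))
Exponent: 0.73 × (2.3 − 1.54) = 0.5548
1/(1 + e^{-0.5548}) = 0.6352
P = 0.06 + 0.94 × 0.6352 = 0.6571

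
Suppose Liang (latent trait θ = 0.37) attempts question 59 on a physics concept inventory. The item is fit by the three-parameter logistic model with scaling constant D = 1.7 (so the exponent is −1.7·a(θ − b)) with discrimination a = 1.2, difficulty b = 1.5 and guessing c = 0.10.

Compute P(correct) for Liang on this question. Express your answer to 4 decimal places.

P(θ) = c + (1 − c) · 1 / (1 + exp(−D·a(θ − b)))
Exponent: 1.7 × 1.2 × (0.37 − 1.5) = -2.3052
1/(1 + e^{2.3052}) = 0.0907
P = 0.10 + 0.90 × 0.0907 = 0.1816

0.1816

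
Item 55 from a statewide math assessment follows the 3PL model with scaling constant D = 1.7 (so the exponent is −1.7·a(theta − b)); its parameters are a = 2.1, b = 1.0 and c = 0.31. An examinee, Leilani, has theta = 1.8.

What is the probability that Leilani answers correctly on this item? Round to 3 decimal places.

P(theta) = c + (1 − c) · 1 / (1 + exp(−D·a(theta − b)))
Exponent: 1.7 × 2.1 × (1.8 − 1.0) = 2.8560
1/(1 + e^{-2.8560}) = 0.9456
P = 0.31 + 0.69 × 0.9456 = 0.9625

0.962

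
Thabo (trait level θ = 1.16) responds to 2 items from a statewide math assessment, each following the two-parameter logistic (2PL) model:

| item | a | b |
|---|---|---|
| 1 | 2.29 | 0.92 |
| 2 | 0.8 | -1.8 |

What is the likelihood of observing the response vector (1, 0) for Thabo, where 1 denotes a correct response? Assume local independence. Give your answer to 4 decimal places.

0.0543

P(θ) = 1 / (1 + exp(−a(θ − b)))
P_1 = 1/(1+e^{-0.5496}) = 0.6340
P_2 = 1/(1+e^{-2.3680}) = 0.9144
L = P_1 × (1−P_2) = 0.6340 × 0.0856 = 0.05430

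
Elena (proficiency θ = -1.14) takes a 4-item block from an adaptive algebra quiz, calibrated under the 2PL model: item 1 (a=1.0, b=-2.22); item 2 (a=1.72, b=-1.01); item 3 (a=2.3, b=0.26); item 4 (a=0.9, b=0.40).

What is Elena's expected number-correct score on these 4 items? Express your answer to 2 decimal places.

1.43

P(θ) = 1 / (1 + exp(−a(θ − b)))
P_1 = 1/(1+e^{-1.0800}) = 0.7465
P_2 = 1/(1+e^{0.2236}) = 0.4443
P_3 = 1/(1+e^{3.2200}) = 0.0384
P_4 = 1/(1+e^{1.3860}) = 0.2000
E[score] = 0.7465 + 0.4443 + 0.0384 + 0.2000 = 1.4293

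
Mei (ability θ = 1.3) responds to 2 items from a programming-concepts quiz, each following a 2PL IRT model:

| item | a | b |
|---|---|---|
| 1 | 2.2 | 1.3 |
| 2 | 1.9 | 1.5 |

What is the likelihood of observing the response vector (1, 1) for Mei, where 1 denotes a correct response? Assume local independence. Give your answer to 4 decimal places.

0.2031

P(θ) = 1 / (1 + exp(−a(θ − b)))
P_1 = 1/(1+e^{0.0000}) = 0.5000
P_2 = 1/(1+e^{0.3800}) = 0.4061
L = P_1 × P_2 = 0.5000 × 0.4061 = 0.20306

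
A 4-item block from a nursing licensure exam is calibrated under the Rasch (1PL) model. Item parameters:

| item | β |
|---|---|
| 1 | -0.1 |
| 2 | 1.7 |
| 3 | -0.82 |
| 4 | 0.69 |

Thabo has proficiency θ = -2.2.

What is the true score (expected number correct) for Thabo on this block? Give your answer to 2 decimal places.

0.38

P(θ) = 1 / (1 + exp(−(θ − β)))
P_1 = 1/(1+e^{2.1000}) = 0.1091
P_2 = 1/(1+e^{3.9000}) = 0.0198
P_3 = 1/(1+e^{1.3800}) = 0.2010
P_4 = 1/(1+e^{2.8900}) = 0.0527
E[score] = 0.1091 + 0.0198 + 0.2010 + 0.0527 = 0.3826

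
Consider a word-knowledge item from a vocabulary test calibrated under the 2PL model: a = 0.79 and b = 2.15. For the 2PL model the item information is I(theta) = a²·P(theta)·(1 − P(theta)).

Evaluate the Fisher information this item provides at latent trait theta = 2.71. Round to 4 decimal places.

0.1486

P = 1/(1+e^{-0.4424}) = 0.6088
P(1−P) = 0.6088 × 0.3912 = 0.2382
I = a² × P(1−P) = 0.79² × 0.2382 = 0.14863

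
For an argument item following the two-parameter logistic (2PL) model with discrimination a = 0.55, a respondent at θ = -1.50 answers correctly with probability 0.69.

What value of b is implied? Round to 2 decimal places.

P(θ) = 1 / (1 + exp(−a(θ − b)))
logit(0.69) = ln(0.69/0.31) = 0.8001
b = θ − logit/(a) = -1.50 − 0.8001/0.5500 = -2.9548

-2.95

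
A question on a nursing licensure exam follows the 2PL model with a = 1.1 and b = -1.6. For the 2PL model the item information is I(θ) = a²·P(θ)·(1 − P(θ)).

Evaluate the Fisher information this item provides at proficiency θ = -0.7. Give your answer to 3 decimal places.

P = 1/(1+e^{-0.9900}) = 0.7291
P(1−P) = 0.7291 × 0.2709 = 0.1975
I = a² × P(1−P) = 1.1² × 0.1975 = 0.23900

0.239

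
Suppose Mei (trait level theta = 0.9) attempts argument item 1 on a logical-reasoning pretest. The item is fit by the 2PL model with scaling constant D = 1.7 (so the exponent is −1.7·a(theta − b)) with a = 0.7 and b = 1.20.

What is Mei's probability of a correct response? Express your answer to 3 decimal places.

P(theta) = 1 / (1 + exp(−D·a(theta − b)))
Exponent: 1.7 × 0.7 × (0.9 − 1.20) = -0.3570
1/(1 + e^{0.3570}) = 0.4117
P = 0.4117

0.412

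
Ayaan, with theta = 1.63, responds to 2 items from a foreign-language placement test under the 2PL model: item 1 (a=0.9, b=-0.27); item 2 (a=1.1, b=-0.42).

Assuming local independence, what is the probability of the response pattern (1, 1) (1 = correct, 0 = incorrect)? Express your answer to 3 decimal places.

0.766

P(theta) = 1 / (1 + exp(−a(theta − b)))
P_1 = 1/(1+e^{-1.7100}) = 0.8468
P_2 = 1/(1+e^{-2.2550}) = 0.9051
L = P_1 × P_2 = 0.8468 × 0.9051 = 0.76646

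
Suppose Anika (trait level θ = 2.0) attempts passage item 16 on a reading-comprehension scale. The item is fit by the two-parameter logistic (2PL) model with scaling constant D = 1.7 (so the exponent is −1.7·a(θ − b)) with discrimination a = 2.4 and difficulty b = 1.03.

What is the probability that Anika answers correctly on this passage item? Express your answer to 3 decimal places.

0.981

P(θ) = 1 / (1 + exp(−D·a(θ − b)))
Exponent: 1.7 × 2.4 × (2.0 − 1.03) = 3.9576
1/(1 + e^{-3.9576}) = 0.9812
P = 0.9812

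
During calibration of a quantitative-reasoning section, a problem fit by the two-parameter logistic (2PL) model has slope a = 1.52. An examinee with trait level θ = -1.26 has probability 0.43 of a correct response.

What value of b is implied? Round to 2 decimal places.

P(θ) = 1 / (1 + exp(−a(θ − b)))
logit(0.43) = ln(0.43/0.57) = -0.2819
b = θ − logit/(a) = -1.26 − (-0.2819)/1.5200 = -1.0746

-1.07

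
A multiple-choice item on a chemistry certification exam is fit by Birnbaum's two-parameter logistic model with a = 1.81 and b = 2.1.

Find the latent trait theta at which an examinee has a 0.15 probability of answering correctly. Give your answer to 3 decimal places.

1.142

P(theta) = 1 / (1 + exp(−a(theta − b)))
logit = ln(0.1500/0.8500) = -1.7346
theta = b + logit/(a) = 2.1 + (-1.7346)/1.8100 = 1.1417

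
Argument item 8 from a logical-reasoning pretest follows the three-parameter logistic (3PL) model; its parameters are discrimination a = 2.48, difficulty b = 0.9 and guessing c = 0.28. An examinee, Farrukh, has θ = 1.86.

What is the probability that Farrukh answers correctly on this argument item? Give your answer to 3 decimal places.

P(θ) = c + (1 − c) · 1 / (1 + exp(−a(θ − b)))
Exponent: 2.48 × (1.86 − 0.9) = 2.3808
1/(1 + e^{-2.3808}) = 0.9154
P = 0.28 + 0.72 × 0.9154 = 0.9391

0.939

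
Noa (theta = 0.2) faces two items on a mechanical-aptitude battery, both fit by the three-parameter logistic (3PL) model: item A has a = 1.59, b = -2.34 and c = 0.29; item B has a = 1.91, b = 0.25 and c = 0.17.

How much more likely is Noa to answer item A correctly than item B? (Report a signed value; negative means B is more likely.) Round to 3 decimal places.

0.423

P(theta) = c + (1 − c) · 1 / (1 + exp(−a(theta − b)))
P_A = 0.9877
P_B = 0.5652
P_A − P_B = 0.4225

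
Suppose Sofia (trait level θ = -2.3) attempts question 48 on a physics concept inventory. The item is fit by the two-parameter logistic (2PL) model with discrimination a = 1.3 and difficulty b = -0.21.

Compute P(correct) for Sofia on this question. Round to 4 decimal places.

0.0620

P(θ) = 1 / (1 + exp(−a(θ − b)))
Exponent: 1.3 × (-2.3 − (-0.21)) = -2.7170
1/(1 + e^{2.7170}) = 0.0620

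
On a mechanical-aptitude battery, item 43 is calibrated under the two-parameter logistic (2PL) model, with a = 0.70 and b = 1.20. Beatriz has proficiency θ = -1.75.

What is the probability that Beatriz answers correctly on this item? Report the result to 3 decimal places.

P(θ) = 1 / (1 + exp(−a(θ − b)))
Exponent: 0.70 × (-1.75 − 1.20) = -2.0650
1/(1 + e^{2.0650}) = 0.1125

0.113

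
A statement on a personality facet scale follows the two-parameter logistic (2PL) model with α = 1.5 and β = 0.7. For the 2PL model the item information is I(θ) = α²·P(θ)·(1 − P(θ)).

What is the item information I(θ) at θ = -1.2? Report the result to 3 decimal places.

0.116

P = 1/(1+e^{2.8500}) = 0.0547
P(1−P) = 0.0547 × 0.9453 = 0.0517
I = α² × P(1−P) = 1.5² × 0.0517 = 0.11631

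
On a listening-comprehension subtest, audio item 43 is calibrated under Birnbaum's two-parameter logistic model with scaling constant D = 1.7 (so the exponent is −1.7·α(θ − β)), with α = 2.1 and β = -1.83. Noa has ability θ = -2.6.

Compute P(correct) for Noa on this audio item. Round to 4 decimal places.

0.0601

P(θ) = 1 / (1 + exp(−D·α(θ − β)))
Exponent: 1.7 × 2.1 × (-2.6 − (-1.83)) = -2.7489
1/(1 + e^{2.7489}) = 0.0601
P = 0.0601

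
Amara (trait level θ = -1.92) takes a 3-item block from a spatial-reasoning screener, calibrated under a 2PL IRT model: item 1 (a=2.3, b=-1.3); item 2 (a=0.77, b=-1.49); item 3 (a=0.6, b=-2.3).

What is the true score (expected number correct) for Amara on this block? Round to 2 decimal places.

1.17

P(θ) = 1 / (1 + exp(−a(θ − b)))
P_1 = 1/(1+e^{1.4260}) = 0.1937
P_2 = 1/(1+e^{0.3311}) = 0.4180
P_3 = 1/(1+e^{-0.2280}) = 0.5568
E[score] = 0.1937 + 0.4180 + 0.5568 = 1.1685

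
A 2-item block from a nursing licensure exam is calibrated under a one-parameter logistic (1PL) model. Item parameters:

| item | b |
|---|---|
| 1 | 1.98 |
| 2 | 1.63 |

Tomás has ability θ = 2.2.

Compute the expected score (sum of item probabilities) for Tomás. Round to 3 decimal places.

1.194

P(θ) = 1 / (1 + exp(−(θ − b)))
P_1 = 1/(1+e^{-0.2200}) = 0.5548
P_2 = 1/(1+e^{-0.5700}) = 0.6388
E[score] = 0.5548 + 0.6388 = 1.1935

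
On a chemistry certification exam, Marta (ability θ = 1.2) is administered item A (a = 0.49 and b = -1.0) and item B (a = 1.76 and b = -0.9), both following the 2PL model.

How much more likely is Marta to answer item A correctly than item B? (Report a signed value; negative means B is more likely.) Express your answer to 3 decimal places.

-0.230

P(θ) = 1 / (1 + exp(−a(θ − b)))
P_A = 0.7461
P_B = 0.9758
P_A − P_B = -0.2297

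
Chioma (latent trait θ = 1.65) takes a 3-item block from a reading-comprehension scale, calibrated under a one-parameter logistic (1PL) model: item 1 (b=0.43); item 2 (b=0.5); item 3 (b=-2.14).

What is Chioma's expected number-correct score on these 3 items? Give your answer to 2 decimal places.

P(θ) = 1 / (1 + exp(−(θ − b)))
P_1 = 1/(1+e^{-1.2200}) = 0.7721
P_2 = 1/(1+e^{-1.1500}) = 0.7595
P_3 = 1/(1+e^{-3.7900}) = 0.9779
E[score] = 0.7721 + 0.7595 + 0.9779 = 2.5095

2.51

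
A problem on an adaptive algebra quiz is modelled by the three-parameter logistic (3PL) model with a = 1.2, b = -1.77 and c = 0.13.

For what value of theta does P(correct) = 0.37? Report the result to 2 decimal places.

-2.57

P(theta) = c + (1 − c) · 1 / (1 + exp(−a(theta − b)))
Remove guessing floor: (0.37 − 0.13)/(1 − 0.13) = 0.2759
logit = ln(0.2759/0.7241) = -0.9651
theta = b + logit/(a) = -1.77 + (-0.9651)/1.2000 = -2.5742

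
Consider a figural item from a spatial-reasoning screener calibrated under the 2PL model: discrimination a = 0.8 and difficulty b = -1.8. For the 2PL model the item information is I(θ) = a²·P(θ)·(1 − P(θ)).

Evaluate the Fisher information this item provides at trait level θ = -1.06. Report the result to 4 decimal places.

0.1468

P = 1/(1+e^{-0.5920}) = 0.6438
P(1−P) = 0.6438 × 0.3562 = 0.2293
I = a² × P(1−P) = 0.8² × 0.2293 = 0.14676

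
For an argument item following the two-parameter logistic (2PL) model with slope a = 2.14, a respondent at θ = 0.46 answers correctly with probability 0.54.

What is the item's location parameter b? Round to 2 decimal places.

P(θ) = 1 / (1 + exp(−a(θ − b)))
logit(0.54) = ln(0.54/0.46) = 0.1603
b = θ − logit/(a) = 0.46 − 0.1603/2.1400 = 0.3851

0.39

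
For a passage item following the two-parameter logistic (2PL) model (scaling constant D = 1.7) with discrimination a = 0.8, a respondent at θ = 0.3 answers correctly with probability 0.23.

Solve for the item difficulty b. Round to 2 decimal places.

P(θ) = 1 / (1 + exp(−D·a(θ − b)))
logit(0.23) = ln(0.23/0.77) = -1.2083
b = θ − logit/(1.7·a) = 0.3 − (-1.2083)/1.3600 = 1.1885

1.19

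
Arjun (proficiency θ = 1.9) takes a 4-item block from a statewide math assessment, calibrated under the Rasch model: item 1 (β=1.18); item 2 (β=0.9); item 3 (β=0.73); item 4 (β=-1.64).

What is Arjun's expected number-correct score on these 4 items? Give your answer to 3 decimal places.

P(θ) = 1 / (1 + exp(−(θ − β)))
P_1 = 1/(1+e^{-0.7200}) = 0.6726
P_2 = 1/(1+e^{-1.0000}) = 0.7311
P_3 = 1/(1+e^{-1.1700}) = 0.7631
P_4 = 1/(1+e^{-3.5400}) = 0.9718
E[score] = 0.6726 + 0.7311 + 0.7631 + 0.9718 = 3.1386

3.139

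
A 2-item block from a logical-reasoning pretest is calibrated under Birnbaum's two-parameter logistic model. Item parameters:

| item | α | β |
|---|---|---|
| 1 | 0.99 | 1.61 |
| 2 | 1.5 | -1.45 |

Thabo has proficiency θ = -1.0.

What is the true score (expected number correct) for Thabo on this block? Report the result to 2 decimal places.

P(θ) = 1 / (1 + exp(−α(θ − β)))
P_1 = 1/(1+e^{2.5839}) = 0.0702
P_2 = 1/(1+e^{-0.6750}) = 0.6626
E[score] = 0.0702 + 0.6626 = 0.7328

0.73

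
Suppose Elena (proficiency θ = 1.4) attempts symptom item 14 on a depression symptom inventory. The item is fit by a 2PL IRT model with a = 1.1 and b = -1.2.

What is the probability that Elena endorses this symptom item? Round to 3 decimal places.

0.946

P(θ) = 1 / (1 + exp(−a(θ − b)))
Exponent: 1.1 × (1.4 − (-1.2)) = 2.8600
1/(1 + e^{-2.8600}) = 0.9458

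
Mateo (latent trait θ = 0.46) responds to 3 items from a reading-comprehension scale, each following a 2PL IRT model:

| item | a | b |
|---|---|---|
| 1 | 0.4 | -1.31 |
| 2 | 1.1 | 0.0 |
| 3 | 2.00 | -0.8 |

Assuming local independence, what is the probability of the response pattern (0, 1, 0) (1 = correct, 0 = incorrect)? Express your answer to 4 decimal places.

P(θ) = 1 / (1 + exp(−a(θ − b)))
P_1 = 1/(1+e^{-0.7080}) = 0.6700
P_2 = 1/(1+e^{-0.5060}) = 0.6239
P_3 = 1/(1+e^{-2.5200}) = 0.9255
L = (1−P_1) × P_2 × (1−P_3) = 0.3300 × 0.6239 × 0.0745 = 0.01533

0.0153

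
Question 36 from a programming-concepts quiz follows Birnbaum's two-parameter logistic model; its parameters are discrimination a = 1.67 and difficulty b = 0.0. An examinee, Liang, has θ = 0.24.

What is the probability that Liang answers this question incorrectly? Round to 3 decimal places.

0.401

P(θ) = 1 / (1 + exp(−a(θ − b)))
Exponent: 1.67 × (0.24 − 0.0) = 0.4008
1/(1 + e^{-0.4008}) = 0.5989
P(incorrect) = 1 − 0.5989 = 0.4011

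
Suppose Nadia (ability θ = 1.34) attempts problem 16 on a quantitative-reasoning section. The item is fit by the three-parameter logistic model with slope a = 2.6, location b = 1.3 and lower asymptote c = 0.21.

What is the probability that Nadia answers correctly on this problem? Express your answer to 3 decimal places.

0.626

P(θ) = c + (1 − c) · 1 / (1 + exp(−a(θ − b)))
Exponent: 2.6 × (1.34 − 1.3) = 0.1040
1/(1 + e^{-0.1040}) = 0.5260
P = 0.21 + 0.79 × 0.5260 = 0.6255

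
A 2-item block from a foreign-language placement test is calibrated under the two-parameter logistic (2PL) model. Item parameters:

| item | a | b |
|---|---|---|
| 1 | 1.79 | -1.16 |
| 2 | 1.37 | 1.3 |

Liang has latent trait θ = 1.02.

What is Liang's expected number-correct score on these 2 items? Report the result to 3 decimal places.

1.385

P(θ) = 1 / (1 + exp(−a(θ − b)))
P_1 = 1/(1+e^{-3.9022}) = 0.9802
P_2 = 1/(1+e^{0.3836}) = 0.4053
E[score] = 0.9802 + 0.4053 = 1.3855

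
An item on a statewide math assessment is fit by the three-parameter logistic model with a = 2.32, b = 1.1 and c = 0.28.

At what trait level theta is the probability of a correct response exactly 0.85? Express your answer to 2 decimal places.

1.68

P(theta) = c + (1 − c) · 1 / (1 + exp(−a(theta − b)))
Remove guessing floor: (0.85 − 0.28)/(1 − 0.28) = 0.7917
logit = ln(0.7917/0.2083) = 1.3350
theta = b + logit/(a) = 1.1 + 1.3350/2.3200 = 1.6754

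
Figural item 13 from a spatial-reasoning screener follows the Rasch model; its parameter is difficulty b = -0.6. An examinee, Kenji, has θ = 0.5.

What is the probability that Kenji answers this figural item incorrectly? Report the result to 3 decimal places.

0.250

P(θ) = 1 / (1 + exp(−(θ − b)))
Exponent: (0.5 − (-0.6)) = 1.1000
1/(1 + e^{-1.1000}) = 0.7503
P = 0.7503
P(incorrect) = 1 − 0.7503 = 0.2497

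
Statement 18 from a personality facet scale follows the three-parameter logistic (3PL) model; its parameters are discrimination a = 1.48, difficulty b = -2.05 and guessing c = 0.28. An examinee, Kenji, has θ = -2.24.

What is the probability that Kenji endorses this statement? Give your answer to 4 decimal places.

0.5897

P(θ) = c + (1 − c) · 1 / (1 + exp(−a(θ − b)))
Exponent: 1.48 × (-2.24 − (-2.05)) = -0.2812
1/(1 + e^{0.2812}) = 0.4302
P = 0.28 + 0.72 × 0.4302 = 0.5897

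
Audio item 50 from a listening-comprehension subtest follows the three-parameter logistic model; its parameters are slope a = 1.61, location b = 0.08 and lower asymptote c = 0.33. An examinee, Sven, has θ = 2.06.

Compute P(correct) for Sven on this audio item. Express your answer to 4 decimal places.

P(θ) = c + (1 − c) · 1 / (1 + exp(−a(θ − b)))
Exponent: 1.61 × (2.06 − 0.08) = 3.1878
1/(1 + e^{-3.1878}) = 0.9604
P = 0.33 + 0.67 × 0.9604 = 0.9734

0.9734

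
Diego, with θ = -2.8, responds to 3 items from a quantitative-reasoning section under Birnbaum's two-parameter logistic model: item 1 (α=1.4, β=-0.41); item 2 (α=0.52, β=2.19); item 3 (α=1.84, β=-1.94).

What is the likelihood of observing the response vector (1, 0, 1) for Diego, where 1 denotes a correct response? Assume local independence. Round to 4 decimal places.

0.0054

P(θ) = 1 / (1 + exp(−α(θ − β)))
P_1 = 1/(1+e^{3.3460}) = 0.0340
P_2 = 1/(1+e^{2.5948}) = 0.0695
P_3 = 1/(1+e^{1.5824}) = 0.1705
L = P_1 × (1−P_2) × P_3 = 0.0340 × 0.9305 × 0.1705 = 0.00540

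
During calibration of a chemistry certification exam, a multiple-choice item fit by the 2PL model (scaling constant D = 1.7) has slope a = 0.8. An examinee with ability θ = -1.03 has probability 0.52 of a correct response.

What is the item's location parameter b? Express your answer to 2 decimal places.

P(θ) = 1 / (1 + exp(−D·a(θ − b)))
logit(0.52) = ln(0.52/0.48) = 0.0800
b = θ − logit/(1.7·a) = -1.03 − 0.0800/1.3600 = -1.0889

-1.09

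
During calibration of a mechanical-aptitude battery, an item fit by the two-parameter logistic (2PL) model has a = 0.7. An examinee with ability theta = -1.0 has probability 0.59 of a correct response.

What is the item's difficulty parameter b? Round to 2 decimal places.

-1.52

P(theta) = 1 / (1 + exp(−a(theta − b)))
logit(0.59) = ln(0.59/0.41) = 0.3640
b = theta − logit/(a) = -1.0 − 0.3640/0.7000 = -1.5200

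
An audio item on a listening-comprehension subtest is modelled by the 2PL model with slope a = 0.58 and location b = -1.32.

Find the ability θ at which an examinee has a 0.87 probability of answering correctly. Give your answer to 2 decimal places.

1.96

P(θ) = 1 / (1 + exp(−a(θ − b)))
logit = ln(0.8700/0.1300) = 1.9010
θ = b + logit/(a) = -1.32 + 1.9010/0.5800 = 1.9575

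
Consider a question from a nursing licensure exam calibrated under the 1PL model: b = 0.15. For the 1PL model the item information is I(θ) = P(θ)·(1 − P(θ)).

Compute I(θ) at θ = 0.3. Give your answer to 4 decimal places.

P = 1/(1+e^{-0.1500}) = 0.5374
P(1−P) = 0.5374 × 0.4626 = 0.2486
I = P(1−P) = 0.24860

0.2486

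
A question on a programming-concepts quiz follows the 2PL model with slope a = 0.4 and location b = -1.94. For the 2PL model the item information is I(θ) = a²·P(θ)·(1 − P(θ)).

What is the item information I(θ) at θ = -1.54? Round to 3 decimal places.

P = 1/(1+e^{-0.1600}) = 0.5399
P(1−P) = 0.5399 × 0.4601 = 0.2484
I = a² × P(1−P) = 0.4² × 0.2484 = 0.03975

0.040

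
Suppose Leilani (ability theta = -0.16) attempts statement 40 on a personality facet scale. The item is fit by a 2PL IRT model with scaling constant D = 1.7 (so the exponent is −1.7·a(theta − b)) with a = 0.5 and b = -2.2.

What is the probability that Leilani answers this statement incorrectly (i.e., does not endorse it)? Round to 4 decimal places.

0.1501

P(theta) = 1 / (1 + exp(−D·a(theta − b)))
Exponent: 1.7 × 0.5 × (-0.16 − (-2.2)) = 1.7340
1/(1 + e^{-1.7340}) = 0.8499
P = 0.8499
P(incorrect) = 1 − 0.8499 = 0.1501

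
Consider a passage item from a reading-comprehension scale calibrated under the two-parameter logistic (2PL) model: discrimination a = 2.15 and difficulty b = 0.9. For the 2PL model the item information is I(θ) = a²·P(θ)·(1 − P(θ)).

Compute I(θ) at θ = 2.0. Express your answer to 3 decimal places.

0.363

P = 1/(1+e^{-2.3650}) = 0.9141
P(1−P) = 0.9141 × 0.0859 = 0.0785
I = a² × P(1−P) = 2.15² × 0.0785 = 0.36289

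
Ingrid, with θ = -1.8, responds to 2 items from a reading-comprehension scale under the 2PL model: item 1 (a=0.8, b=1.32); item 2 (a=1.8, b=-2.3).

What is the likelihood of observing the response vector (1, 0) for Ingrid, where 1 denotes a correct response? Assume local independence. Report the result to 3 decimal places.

P(θ) = 1 / (1 + exp(−a(θ − b)))
P_1 = 1/(1+e^{2.4960}) = 0.0761
P_2 = 1/(1+e^{-0.9000}) = 0.7109
L = P_1 × (1−P_2) = 0.0761 × 0.2891 = 0.02201

0.022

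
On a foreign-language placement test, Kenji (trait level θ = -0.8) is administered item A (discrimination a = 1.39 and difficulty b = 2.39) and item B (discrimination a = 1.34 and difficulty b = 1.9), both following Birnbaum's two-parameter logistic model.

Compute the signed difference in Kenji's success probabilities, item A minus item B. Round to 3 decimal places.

-0.014

P(θ) = 1 / (1 + exp(−a(θ − b)))
P_A = 0.0117
P_B = 0.0261
P_A − P_B = -0.0144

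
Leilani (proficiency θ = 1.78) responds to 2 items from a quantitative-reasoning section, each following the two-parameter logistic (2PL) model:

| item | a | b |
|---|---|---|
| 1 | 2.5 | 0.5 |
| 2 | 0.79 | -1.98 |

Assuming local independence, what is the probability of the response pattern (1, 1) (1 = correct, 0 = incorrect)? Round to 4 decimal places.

0.9140

P(θ) = 1 / (1 + exp(−a(θ − b)))
P_1 = 1/(1+e^{-3.2000}) = 0.9608
P_2 = 1/(1+e^{-2.9704}) = 0.9512
L = P_1 × P_2 = 0.9608 × 0.9512 = 0.91396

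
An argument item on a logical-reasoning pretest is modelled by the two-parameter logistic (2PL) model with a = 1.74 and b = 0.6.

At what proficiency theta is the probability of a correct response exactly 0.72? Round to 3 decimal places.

P(theta) = 1 / (1 + exp(−a(theta − b)))
logit = ln(0.7200/0.2800) = 0.9445
theta = b + logit/(a) = 0.6 + 0.9445/1.7400 = 1.1428

1.143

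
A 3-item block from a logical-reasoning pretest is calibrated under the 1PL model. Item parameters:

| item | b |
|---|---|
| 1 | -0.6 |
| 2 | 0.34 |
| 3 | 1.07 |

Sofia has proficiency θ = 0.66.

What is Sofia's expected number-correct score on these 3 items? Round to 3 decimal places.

P(θ) = 1 / (1 + exp(−(θ − b)))
P_1 = 1/(1+e^{-1.2600}) = 0.7790
P_2 = 1/(1+e^{-0.3200}) = 0.5793
P_3 = 1/(1+e^{0.4100}) = 0.3989
E[score] = 0.7790 + 0.5793 + 0.3989 = 1.7573

1.757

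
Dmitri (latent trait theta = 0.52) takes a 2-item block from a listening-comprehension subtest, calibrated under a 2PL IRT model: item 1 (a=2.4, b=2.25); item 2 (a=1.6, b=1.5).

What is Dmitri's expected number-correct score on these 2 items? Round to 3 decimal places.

0.188

P(theta) = 1 / (1 + exp(−a(theta − b)))
P_1 = 1/(1+e^{4.1520}) = 0.0155
P_2 = 1/(1+e^{1.5680}) = 0.1725
E[score] = 0.0155 + 0.1725 = 0.1880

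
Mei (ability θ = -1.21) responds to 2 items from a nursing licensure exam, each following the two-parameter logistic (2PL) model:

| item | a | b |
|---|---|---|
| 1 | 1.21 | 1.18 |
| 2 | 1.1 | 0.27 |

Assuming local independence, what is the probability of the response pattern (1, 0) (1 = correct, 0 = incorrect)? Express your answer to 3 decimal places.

0.044

P(θ) = 1 / (1 + exp(−a(θ − b)))
P_1 = 1/(1+e^{2.8919}) = 0.0526
P_2 = 1/(1+e^{1.6280}) = 0.1641
L = P_1 × (1−P_2) = 0.0526 × 0.8359 = 0.04393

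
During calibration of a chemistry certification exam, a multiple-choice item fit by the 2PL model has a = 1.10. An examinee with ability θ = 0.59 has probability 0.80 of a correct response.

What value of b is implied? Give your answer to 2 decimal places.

P(θ) = 1 / (1 + exp(−a(θ − b)))
logit(0.80) = ln(0.80/0.20) = 1.3863
b = θ − logit/(a) = 0.59 − 1.3863/1.1000 = -0.6703

-0.67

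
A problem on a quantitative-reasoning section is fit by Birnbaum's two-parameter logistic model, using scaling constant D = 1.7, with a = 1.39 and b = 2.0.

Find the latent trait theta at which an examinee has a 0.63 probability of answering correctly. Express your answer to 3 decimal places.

2.225

P(theta) = 1 / (1 + exp(−D·a(theta − b)))
logit = ln(0.6300/0.3700) = 0.5322
theta = b + logit/(1.7·a) = 2.0 + 0.5322/2.3630 = 2.2252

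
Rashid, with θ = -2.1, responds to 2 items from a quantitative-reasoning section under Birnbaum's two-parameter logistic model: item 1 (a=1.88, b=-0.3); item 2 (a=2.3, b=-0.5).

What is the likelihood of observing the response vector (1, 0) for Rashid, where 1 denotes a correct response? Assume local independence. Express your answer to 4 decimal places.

0.0320

P(θ) = 1 / (1 + exp(−a(θ − b)))
P_1 = 1/(1+e^{3.3840}) = 0.0328
P_2 = 1/(1+e^{3.6800}) = 0.0246
L = P_1 × (1−P_2) = 0.0328 × 0.9754 = 0.03199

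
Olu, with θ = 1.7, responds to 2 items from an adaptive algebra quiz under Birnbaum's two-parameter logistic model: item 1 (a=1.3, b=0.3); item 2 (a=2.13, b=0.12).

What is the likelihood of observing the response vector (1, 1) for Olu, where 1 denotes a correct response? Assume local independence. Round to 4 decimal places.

P(θ) = 1 / (1 + exp(−a(θ − b)))
P_1 = 1/(1+e^{-1.8200}) = 0.8606
P_2 = 1/(1+e^{-3.3654}) = 0.9666
L = P_1 × P_2 = 0.8606 × 0.9666 = 0.83183

0.8318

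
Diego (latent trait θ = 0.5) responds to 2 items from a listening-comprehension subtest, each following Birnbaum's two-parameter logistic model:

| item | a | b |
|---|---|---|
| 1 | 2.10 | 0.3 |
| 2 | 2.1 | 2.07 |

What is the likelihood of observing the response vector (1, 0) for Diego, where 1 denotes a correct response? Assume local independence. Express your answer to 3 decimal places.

P(θ) = 1 / (1 + exp(−a(θ − b)))
P_1 = 1/(1+e^{-0.4200}) = 0.6035
P_2 = 1/(1+e^{3.2970}) = 0.0357
L = P_1 × (1−P_2) = 0.6035 × 0.9643 = 0.58195

0.582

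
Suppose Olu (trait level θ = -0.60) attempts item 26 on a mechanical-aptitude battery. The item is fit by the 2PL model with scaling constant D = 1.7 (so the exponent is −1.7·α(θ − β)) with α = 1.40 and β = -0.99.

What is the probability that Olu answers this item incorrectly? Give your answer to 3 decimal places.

P(θ) = 1 / (1 + exp(−D·α(θ − β)))
Exponent: 1.7 × 1.40 × (-0.60 − (-0.99)) = 0.9282
1/(1 + e^{-0.9282}) = 0.7167
P = 0.7167
P(incorrect) = 1 − 0.7167 = 0.2833

0.283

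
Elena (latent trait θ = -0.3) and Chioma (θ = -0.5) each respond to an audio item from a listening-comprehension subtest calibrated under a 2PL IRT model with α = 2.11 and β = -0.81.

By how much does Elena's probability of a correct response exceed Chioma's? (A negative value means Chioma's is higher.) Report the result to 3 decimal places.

0.088

P(θ) = 1 / (1 + exp(−α(θ − β)))
P(Elena) = 0.7458  [exponent 1.0761]
P(Chioma) = 0.6579  [exponent 0.6541]
Difference = 0.7458 − 0.6579 = 0.0878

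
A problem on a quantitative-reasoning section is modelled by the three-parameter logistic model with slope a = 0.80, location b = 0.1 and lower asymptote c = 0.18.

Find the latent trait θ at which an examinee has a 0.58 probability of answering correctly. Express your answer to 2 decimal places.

P(θ) = c + (1 − c) · 1 / (1 + exp(−a(θ − b)))
Remove guessing floor: (0.58 − 0.18)/(1 − 0.18) = 0.4878
logit = ln(0.4878/0.5122) = -0.0488
θ = b + logit/(a) = 0.1 + (-0.0488)/0.8000 = 0.0390

0.04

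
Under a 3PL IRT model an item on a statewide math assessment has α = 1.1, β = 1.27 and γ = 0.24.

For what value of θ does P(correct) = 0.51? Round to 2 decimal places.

0.73

P(θ) = γ + (1 − γ) · 1 / (1 + exp(−α(θ − β)))
Remove guessing floor: (0.51 − 0.24)/(1 − 0.24) = 0.3553
logit = ln(0.3553/0.6447) = -0.5960
θ = β + logit/(α) = 1.27 + (-0.5960)/1.1000 = 0.7282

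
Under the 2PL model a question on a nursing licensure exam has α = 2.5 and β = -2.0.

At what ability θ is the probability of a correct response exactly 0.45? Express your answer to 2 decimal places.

P(θ) = 1 / (1 + exp(−α(θ − β)))
logit = ln(0.4500/0.5500) = -0.2007
θ = β + logit/(α) = -2.0 + (-0.2007)/2.5000 = -2.0803

-2.08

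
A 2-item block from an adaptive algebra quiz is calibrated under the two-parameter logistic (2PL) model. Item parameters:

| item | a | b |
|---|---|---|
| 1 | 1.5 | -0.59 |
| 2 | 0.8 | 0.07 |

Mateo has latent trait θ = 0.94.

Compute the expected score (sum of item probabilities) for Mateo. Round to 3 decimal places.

P(θ) = 1 / (1 + exp(−a(θ − b)))
P_1 = 1/(1+e^{-2.2950}) = 0.9085
P_2 = 1/(1+e^{-0.6960}) = 0.6673
E[score] = 0.9085 + 0.6673 = 1.5758

1.576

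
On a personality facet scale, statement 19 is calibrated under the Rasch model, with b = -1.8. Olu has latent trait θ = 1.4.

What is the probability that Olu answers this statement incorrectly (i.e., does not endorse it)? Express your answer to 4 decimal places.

0.0392

P(θ) = 1 / (1 + exp(−(θ − b)))
Exponent: (1.4 − (-1.8)) = 3.2000
1/(1 + e^{-3.2000}) = 0.9608
P = 0.9608
P(incorrect) = 1 − 0.9608 = 0.0392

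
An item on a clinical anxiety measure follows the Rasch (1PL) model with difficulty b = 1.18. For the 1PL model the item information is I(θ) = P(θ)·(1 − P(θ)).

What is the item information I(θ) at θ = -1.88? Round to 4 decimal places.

P = 1/(1+e^{3.0600}) = 0.0448
P(1−P) = 0.0448 × 0.9552 = 0.0428
I = P(1−P) = 0.04278

0.0428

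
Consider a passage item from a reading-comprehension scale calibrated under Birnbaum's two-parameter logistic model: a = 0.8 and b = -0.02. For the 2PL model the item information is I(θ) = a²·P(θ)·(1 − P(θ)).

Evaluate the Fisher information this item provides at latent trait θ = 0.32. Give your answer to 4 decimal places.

0.1571

P = 1/(1+e^{-0.2720}) = 0.5676
P(1−P) = 0.5676 × 0.4324 = 0.2454
I = a² × P(1−P) = 0.8² × 0.2454 = 0.15708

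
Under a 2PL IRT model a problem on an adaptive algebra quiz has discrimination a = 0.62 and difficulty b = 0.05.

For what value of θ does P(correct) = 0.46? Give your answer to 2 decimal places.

P(θ) = 1 / (1 + exp(−a(θ − b)))
logit = ln(0.4600/0.5400) = -0.1603
θ = b + logit/(a) = 0.05 + (-0.1603)/0.6200 = -0.2086

-0.21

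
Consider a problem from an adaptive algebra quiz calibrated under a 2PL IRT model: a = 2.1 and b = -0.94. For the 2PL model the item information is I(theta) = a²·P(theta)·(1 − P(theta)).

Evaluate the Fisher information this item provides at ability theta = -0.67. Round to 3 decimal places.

P = 1/(1+e^{-0.5670}) = 0.6381
P(1−P) = 0.6381 × 0.3619 = 0.2309
I = a² × P(1−P) = 2.1² × 0.2309 = 1.01843

1.018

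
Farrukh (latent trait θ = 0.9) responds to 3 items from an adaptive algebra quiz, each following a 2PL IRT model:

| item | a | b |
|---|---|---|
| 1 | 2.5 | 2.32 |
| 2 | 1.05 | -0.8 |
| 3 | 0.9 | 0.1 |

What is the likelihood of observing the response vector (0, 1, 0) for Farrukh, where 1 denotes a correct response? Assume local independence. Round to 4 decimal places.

0.2725

P(θ) = 1 / (1 + exp(−a(θ − b)))
P_1 = 1/(1+e^{3.5500}) = 0.0279
P_2 = 1/(1+e^{-1.7850}) = 0.8563
P_3 = 1/(1+e^{-0.7200}) = 0.6726
L = (1−P_1) × P_2 × (1−P_3) = 0.9721 × 0.8563 × 0.3274 = 0.27252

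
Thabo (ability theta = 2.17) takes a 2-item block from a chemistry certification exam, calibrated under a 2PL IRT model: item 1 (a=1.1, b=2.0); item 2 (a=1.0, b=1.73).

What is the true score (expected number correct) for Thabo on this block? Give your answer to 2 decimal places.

P(theta) = 1 / (1 + exp(−a(theta − b)))
P_1 = 1/(1+e^{-0.1870}) = 0.5466
P_2 = 1/(1+e^{-0.4400}) = 0.6083
E[score] = 0.5466 + 0.6083 = 1.1549

1.15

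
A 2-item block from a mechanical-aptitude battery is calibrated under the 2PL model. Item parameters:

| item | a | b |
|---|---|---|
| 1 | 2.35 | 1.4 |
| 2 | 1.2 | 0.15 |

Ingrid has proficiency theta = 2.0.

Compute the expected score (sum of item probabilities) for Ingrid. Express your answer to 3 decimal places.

1.706

P(theta) = 1 / (1 + exp(−a(theta − b)))
P_1 = 1/(1+e^{-1.4100}) = 0.8038
P_2 = 1/(1+e^{-2.2200}) = 0.9020
E[score] = 0.8038 + 0.9020 = 1.7058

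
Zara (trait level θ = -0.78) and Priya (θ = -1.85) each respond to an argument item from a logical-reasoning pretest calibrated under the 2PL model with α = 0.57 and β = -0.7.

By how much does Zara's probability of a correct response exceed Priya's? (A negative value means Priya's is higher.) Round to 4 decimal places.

0.1469

P(θ) = 1 / (1 + exp(−α(θ − β)))
P(Zara) = 0.4886  [exponent -0.0456]
P(Priya) = 0.3418  [exponent -0.6555]
Difference = 0.4886 − 0.3418 = 0.1469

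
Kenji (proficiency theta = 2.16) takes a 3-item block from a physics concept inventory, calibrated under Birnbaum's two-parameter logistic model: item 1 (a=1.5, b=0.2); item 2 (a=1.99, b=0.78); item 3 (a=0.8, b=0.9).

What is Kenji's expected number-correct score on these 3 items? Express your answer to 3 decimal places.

P(theta) = 1 / (1 + exp(−a(theta − b)))
P_1 = 1/(1+e^{-2.9400}) = 0.9498
P_2 = 1/(1+e^{-2.7462}) = 0.9397
P_3 = 1/(1+e^{-1.0080}) = 0.7326
E[score] = 0.9498 + 0.9397 + 0.7326 = 2.6221

2.622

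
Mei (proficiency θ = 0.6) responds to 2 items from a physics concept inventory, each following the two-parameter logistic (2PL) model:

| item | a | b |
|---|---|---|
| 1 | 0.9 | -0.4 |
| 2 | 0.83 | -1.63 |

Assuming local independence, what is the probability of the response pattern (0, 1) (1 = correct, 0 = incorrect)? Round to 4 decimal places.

P(θ) = 1 / (1 + exp(−a(θ − b)))
P_1 = 1/(1+e^{-0.9000}) = 0.7109
P_2 = 1/(1+e^{-1.8509}) = 0.8642
L = (1−P_1) × P_2 = 0.2891 × 0.8642 = 0.24981

0.2498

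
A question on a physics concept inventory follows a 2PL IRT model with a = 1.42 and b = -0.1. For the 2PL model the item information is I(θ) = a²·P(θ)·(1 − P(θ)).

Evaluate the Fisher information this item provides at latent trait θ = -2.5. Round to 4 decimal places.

P = 1/(1+e^{3.4080}) = 0.0320
P(1−P) = 0.0320 × 0.9680 = 0.0310
I = a² × P(1−P) = 1.42² × 0.0310 = 0.06255

0.0625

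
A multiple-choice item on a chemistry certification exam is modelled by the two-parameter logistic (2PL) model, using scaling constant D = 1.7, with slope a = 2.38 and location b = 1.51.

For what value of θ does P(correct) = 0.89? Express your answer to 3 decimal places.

P(θ) = 1 / (1 + exp(−D·a(θ − b)))
logit = ln(0.8900/0.1100) = 2.0907
θ = b + logit/(1.7·a) = 1.51 + 2.0907/4.0460 = 2.0267

2.027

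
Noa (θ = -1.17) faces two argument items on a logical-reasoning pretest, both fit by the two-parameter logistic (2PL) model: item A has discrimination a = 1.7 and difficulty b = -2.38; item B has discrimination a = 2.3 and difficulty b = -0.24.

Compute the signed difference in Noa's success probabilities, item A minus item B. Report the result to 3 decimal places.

P(θ) = 1 / (1 + exp(−a(θ − b)))
P_A = 0.8867
P_B = 0.1054
P_A − P_B = 0.7813

0.781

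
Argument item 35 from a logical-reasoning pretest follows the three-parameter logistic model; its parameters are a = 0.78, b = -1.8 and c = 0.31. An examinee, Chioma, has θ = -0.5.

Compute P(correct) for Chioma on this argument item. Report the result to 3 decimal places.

P(θ) = c + (1 − c) · 1 / (1 + exp(−a(θ − b)))
Exponent: 0.78 × (-0.5 − (-1.8)) = 1.0140
1/(1 + e^{-1.0140}) = 0.7338
P = 0.31 + 0.69 × 0.7338 = 0.8163

0.816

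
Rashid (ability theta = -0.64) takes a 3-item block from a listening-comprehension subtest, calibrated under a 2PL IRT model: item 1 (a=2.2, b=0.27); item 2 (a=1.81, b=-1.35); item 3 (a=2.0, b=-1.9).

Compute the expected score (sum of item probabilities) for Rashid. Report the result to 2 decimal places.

1.83

P(theta) = 1 / (1 + exp(−a(theta − b)))
P_1 = 1/(1+e^{2.0020}) = 0.1190
P_2 = 1/(1+e^{-1.2851}) = 0.7833
P_3 = 1/(1+e^{-2.5200}) = 0.9255
E[score] = 0.1190 + 0.7833 + 0.9255 = 1.8278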